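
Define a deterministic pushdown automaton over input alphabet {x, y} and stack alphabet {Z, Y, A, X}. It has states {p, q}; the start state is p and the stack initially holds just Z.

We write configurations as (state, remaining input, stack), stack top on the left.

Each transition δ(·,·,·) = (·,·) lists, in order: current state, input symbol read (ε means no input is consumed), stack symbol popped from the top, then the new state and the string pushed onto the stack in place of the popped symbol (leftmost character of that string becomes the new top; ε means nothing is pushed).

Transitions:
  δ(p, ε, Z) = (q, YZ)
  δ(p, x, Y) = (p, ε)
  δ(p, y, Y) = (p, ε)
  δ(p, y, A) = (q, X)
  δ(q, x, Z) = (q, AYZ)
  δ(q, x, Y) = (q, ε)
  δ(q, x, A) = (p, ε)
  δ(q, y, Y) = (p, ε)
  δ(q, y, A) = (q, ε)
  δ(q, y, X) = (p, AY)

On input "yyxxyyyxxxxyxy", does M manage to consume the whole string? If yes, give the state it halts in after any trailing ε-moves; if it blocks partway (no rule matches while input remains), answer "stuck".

(p, yyxxyyyxxxxyxy, Z) ⊢ (q, yyxxyyyxxxxyxy, YZ) ⊢ (p, yxxyyyxxxxyxy, Z) ⊢ (q, yxxyyyxxxxyxy, YZ) ⊢ (p, xxyyyxxxxyxy, Z) ⊢ (q, xxyyyxxxxyxy, YZ) ⊢ (q, xyyyxxxxyxy, Z) ⊢ (q, yyyxxxxyxy, AYZ) ⊢ (q, yyxxxxyxy, YZ) ⊢ (p, yxxxxyxy, Z) ⊢ (q, yxxxxyxy, YZ) ⊢ (p, xxxxyxy, Z) ⊢ (q, xxxxyxy, YZ) ⊢ (q, xxxyxy, Z) ⊢ (q, xxyxy, AYZ) ⊢ (p, xyxy, YZ) ⊢ (p, yxy, Z) ⊢ (q, yxy, YZ) ⊢ (p, xy, Z) ⊢ (q, xy, YZ) ⊢ (q, y, Z)
No transition for (q, y, top Z); M blocks with input y remaining.

stuck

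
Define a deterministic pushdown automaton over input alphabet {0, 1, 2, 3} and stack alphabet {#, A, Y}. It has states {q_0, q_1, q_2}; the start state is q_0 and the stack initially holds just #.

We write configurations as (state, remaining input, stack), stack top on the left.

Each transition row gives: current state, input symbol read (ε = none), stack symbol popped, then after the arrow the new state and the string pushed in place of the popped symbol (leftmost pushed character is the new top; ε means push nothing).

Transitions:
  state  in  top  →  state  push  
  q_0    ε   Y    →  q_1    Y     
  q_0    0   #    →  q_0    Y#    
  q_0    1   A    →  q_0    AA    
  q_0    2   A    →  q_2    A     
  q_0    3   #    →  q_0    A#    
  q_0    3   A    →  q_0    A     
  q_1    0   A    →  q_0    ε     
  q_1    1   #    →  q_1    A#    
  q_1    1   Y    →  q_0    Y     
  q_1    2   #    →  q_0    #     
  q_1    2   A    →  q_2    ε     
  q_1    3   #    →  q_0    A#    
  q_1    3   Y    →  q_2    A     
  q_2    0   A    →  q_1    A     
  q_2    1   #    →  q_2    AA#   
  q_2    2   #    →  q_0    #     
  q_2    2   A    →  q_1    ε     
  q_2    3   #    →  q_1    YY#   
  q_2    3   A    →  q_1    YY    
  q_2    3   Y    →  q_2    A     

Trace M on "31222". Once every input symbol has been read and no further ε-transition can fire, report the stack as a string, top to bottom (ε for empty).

(q_0, 31222, #)
  read 3, top #: go to q_0, push A# → (q_0, 1222, A#)
  read 1, top A: go to q_0, push AA → (q_0, 222, AA#)
  read 2, top A: go to q_2, push A → (q_2, 22, AA#)
  read 2, top A: go to q_1, push ε → (q_1, 2, A#)
  read 2, top A: go to q_2, push ε → (q_2, ε, #)
All input consumed in state q_2 with stack #.

#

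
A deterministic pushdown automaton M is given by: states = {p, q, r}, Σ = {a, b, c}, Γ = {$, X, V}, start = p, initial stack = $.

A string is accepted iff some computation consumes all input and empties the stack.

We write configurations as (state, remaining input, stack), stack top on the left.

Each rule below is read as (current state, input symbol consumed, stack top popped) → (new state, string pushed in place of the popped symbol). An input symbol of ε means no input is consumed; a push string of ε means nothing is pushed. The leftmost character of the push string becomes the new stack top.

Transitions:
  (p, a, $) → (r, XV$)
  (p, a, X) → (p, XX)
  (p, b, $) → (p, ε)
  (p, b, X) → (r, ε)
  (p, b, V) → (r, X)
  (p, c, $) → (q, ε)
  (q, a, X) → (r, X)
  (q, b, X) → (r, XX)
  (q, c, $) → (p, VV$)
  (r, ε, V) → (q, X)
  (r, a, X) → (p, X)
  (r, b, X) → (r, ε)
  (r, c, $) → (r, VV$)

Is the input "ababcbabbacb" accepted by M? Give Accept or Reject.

(p, ababcbabbacb, $) ⊢ (r, babcbabbacb, XV$) ⊢ (r, abcbabbacb, V$) ⊢ (q, abcbabbacb, X$) ⊢ (r, bcbabbacb, X$) ⊢ (r, cbabbacb, $) ⊢ (r, babbacb, VV$) ⊢ (q, babbacb, XV$) ⊢ (r, abbacb, XXV$) ⊢ (p, bbacb, XXV$) ⊢ (r, bacb, XV$) ⊢ (r, acb, V$) ⊢ (q, acb, X$) ⊢ (r, cb, X$)
No transition applies at (r, cb, X$); input not fully consumed.

Reject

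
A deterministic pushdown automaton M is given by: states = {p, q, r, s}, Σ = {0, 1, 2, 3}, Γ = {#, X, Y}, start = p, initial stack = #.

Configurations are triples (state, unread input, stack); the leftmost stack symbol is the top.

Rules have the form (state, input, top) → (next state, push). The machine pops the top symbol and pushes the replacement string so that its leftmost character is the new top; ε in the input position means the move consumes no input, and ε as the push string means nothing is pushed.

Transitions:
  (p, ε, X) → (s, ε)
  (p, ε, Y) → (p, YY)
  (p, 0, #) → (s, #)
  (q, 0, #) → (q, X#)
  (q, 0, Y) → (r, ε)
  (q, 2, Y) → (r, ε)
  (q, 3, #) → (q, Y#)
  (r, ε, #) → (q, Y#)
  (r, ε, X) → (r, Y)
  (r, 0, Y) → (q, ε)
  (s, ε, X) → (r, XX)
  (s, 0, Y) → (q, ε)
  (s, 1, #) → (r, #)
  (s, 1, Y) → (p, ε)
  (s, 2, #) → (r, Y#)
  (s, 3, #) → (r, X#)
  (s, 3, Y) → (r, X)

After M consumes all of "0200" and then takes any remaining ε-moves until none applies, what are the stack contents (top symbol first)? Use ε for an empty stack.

X#

(p, 0200, #)
  read 0, top #: go to s, push # → (s, 200, #)
  read 2, top #: go to r, push Y# → (r, 00, Y#)
  read 0, top Y: go to q, push ε → (q, 0, #)
  read 0, top #: go to q, push X# → (q, ε, X#)
All input consumed in state q with stack X#.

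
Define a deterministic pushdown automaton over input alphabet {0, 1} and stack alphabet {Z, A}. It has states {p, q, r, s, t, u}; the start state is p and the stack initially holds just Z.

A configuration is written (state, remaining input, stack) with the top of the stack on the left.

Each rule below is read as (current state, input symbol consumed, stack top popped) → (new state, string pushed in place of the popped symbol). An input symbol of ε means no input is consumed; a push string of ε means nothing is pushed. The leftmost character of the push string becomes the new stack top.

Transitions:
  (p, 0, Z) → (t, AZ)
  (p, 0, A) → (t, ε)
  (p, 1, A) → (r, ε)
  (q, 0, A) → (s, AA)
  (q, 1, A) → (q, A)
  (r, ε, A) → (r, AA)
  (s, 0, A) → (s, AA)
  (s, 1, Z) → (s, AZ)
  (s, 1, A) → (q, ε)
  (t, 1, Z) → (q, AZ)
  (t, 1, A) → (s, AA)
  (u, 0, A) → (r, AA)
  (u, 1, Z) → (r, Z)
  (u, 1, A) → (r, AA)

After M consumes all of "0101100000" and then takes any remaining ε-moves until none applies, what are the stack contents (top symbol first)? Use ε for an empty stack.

AAAAAAAZ

(p, 0101100000, Z) ⊢ (t, 101100000, AZ) ⊢ (s, 01100000, AAZ) ⊢ (s, 1100000, AAAZ) ⊢ (q, 100000, AAZ) ⊢ (q, 00000, AAZ) ⊢ (s, 0000, AAAZ) ⊢ (s, 000, AAAAZ) ⊢ (s, 00, AAAAAZ) ⊢ (s, 0, AAAAAAZ) ⊢ (s, ε, AAAAAAAZ)
All input consumed in state s with stack AAAAAAAZ.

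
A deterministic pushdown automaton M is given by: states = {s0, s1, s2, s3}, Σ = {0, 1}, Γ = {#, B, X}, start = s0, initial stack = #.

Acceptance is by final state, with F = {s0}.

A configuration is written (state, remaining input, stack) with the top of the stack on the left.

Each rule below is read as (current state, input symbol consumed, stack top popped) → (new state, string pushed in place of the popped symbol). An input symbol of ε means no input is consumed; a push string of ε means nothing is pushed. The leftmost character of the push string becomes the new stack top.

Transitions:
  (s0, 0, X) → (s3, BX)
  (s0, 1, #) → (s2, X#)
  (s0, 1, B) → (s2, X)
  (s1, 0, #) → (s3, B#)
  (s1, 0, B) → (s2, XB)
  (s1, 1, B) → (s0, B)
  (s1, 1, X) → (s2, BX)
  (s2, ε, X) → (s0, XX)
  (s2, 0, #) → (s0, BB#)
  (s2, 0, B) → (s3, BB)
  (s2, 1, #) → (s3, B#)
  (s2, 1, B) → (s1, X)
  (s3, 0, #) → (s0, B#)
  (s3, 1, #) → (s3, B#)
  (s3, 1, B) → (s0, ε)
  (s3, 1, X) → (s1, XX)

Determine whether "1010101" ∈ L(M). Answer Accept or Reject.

(s0, 1010101, #)
  read 1, top #: go to s2, push X# → (s2, 010101, X#)
  ε-move, top X: go to s0, push XX → (s0, 010101, XX#)
  read 0, top X: go to s3, push BX → (s3, 10101, BXX#)
  read 1, top B: go to s0, push ε → (s0, 0101, XX#)
  read 0, top X: go to s3, push BX → (s3, 101, BXX#)
  read 1, top B: go to s0, push ε → (s0, 01, XX#)
  read 0, top X: go to s3, push BX → (s3, 1, BXX#)
  read 1, top B: go to s0, push ε → (s0, ε, XX#)
All input consumed; state s0 ∈ F.

Accept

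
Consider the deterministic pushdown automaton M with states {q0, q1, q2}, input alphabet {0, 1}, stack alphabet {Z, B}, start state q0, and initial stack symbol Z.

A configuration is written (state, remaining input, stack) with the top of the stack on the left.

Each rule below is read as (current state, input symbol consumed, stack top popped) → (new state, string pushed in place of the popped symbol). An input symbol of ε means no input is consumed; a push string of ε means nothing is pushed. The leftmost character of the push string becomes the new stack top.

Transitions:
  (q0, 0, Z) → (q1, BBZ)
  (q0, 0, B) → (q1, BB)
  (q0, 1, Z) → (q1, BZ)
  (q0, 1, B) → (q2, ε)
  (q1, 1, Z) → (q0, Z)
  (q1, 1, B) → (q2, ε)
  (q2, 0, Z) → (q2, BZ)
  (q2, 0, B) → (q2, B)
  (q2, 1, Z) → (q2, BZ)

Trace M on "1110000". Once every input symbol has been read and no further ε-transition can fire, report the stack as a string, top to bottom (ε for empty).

BZ

(q0, 1110000, Z)
  read 1, top Z: go to q1, push BZ → (q1, 110000, BZ)
  read 1, top B: go to q2, push ε → (q2, 10000, Z)
  read 1, top Z: go to q2, push BZ → (q2, 0000, BZ)
  read 0, top B: go to q2, push B → (q2, 000, BZ)
  read 0, top B: go to q2, push B → (q2, 00, BZ)
  read 0, top B: go to q2, push B → (q2, 0, BZ)
  read 0, top B: go to q2, push B → (q2, ε, BZ)
All input consumed in state q2 with stack BZ.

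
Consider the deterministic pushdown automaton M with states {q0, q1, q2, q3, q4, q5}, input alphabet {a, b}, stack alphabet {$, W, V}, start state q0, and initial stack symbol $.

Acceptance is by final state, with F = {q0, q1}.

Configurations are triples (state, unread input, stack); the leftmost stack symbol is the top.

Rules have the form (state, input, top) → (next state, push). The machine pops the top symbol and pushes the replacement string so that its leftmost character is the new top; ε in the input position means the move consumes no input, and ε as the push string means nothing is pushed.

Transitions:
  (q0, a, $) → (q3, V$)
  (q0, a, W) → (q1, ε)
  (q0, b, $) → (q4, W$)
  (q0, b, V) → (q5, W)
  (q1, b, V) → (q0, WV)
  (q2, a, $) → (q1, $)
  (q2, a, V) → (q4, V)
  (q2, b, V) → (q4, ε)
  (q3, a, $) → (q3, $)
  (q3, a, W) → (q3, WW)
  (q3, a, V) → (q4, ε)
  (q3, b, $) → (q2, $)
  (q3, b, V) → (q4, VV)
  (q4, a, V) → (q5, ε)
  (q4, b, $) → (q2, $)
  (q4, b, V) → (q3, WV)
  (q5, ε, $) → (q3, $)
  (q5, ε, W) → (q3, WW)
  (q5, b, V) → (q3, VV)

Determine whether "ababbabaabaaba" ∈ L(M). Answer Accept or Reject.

Accept

(q0, ababbabaabaaba, $)
  read a, top $: go to q3, push V$ → (q3, babbabaabaaba, V$)
  read b, top V: go to q4, push VV → (q4, abbabaabaaba, VV$)
  read a, top V: go to q5, push ε → (q5, bbabaabaaba, V$)
  read b, top V: go to q3, push VV → (q3, babaabaaba, VV$)
  read b, top V: go to q4, push VV → (q4, abaabaaba, VVV$)
  read a, top V: go to q5, push ε → (q5, baabaaba, VV$)
  read b, top V: go to q3, push VV → (q3, aabaaba, VVV$)
  read a, top V: go to q4, push ε → (q4, abaaba, VV$)
  read a, top V: go to q5, push ε → (q5, baaba, V$)
  read b, top V: go to q3, push VV → (q3, aaba, VV$)
  read a, top V: go to q4, push ε → (q4, aba, V$)
  read a, top V: go to q5, push ε → (q5, ba, $)
  ε-move, top $: go to q3, push $ → (q3, ba, $)
  read b, top $: go to q2, push $ → (q2, a, $)
  read a, top $: go to q1, push $ → (q1, ε, $)
All input consumed; state q1 ∈ F.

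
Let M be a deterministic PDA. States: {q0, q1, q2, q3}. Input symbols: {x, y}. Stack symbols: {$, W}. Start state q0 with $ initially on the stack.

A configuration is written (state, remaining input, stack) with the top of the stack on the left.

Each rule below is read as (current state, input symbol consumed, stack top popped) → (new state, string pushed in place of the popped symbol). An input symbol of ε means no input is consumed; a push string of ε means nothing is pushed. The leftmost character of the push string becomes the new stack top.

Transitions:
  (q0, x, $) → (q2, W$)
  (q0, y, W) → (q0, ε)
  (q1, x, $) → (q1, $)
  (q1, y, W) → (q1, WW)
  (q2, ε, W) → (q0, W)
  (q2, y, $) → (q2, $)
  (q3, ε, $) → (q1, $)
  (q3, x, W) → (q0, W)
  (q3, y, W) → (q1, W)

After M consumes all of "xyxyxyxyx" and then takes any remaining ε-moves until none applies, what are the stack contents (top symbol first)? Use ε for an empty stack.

(q0, xyxyxyxyx, $)
  read x, top $: go to q2, push W$ → (q2, yxyxyxyx, W$)
  ε-move, top W: go to q0, push W → (q0, yxyxyxyx, W$)
  read y, top W: go to q0, push ε → (q0, xyxyxyx, $)
  read x, top $: go to q2, push W$ → (q2, yxyxyx, W$)
  ε-move, top W: go to q0, push W → (q0, yxyxyx, W$)
  read y, top W: go to q0, push ε → (q0, xyxyx, $)
  read x, top $: go to q2, push W$ → (q2, yxyx, W$)
  ε-move, top W: go to q0, push W → (q0, yxyx, W$)
  read y, top W: go to q0, push ε → (q0, xyx, $)
  read x, top $: go to q2, push W$ → (q2, yx, W$)
  ε-move, top W: go to q0, push W → (q0, yx, W$)
  read y, top W: go to q0, push ε → (q0, x, $)
  read x, top $: go to q2, push W$ → (q2, ε, W$)
  ε-move, top W: go to q0, push W → (q0, ε, W$)
All input consumed in state q0 with stack W$.

W$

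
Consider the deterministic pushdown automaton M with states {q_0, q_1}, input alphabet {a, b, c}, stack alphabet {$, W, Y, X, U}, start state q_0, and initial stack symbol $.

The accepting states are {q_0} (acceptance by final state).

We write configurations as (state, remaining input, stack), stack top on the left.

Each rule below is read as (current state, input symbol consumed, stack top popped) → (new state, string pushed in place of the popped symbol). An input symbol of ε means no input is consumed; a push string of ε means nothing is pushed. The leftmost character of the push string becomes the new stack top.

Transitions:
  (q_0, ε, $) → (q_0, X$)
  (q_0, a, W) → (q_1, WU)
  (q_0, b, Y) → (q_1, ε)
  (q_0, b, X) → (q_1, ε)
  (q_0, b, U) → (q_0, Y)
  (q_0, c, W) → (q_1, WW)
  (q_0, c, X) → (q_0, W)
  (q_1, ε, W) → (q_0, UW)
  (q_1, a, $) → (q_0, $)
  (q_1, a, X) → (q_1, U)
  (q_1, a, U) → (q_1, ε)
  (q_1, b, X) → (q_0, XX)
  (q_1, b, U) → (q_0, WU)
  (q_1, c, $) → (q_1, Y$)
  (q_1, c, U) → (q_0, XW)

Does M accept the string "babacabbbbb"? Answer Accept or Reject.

(q_0, babacabbbbb, $) ⊢ (q_0, babacabbbbb, X$) ⊢ (q_1, abacabbbbb, $) ⊢ (q_0, bacabbbbb, $) ⊢ (q_0, bacabbbbb, X$) ⊢ (q_1, acabbbbb, $) ⊢ (q_0, cabbbbb, $) ⊢ (q_0, cabbbbb, X$) ⊢ (q_0, abbbbb, W$) ⊢ (q_1, bbbbb, WU$) ⊢ (q_0, bbbbb, UWU$) ⊢ (q_0, bbbb, YWU$) ⊢ (q_1, bbb, WU$) ⊢ (q_0, bbb, UWU$) ⊢ (q_0, bb, YWU$) ⊢ (q_1, b, WU$) ⊢ (q_0, b, UWU$) ⊢ (q_0, ε, YWU$)
All input consumed; state q_0 ∈ F.

Accept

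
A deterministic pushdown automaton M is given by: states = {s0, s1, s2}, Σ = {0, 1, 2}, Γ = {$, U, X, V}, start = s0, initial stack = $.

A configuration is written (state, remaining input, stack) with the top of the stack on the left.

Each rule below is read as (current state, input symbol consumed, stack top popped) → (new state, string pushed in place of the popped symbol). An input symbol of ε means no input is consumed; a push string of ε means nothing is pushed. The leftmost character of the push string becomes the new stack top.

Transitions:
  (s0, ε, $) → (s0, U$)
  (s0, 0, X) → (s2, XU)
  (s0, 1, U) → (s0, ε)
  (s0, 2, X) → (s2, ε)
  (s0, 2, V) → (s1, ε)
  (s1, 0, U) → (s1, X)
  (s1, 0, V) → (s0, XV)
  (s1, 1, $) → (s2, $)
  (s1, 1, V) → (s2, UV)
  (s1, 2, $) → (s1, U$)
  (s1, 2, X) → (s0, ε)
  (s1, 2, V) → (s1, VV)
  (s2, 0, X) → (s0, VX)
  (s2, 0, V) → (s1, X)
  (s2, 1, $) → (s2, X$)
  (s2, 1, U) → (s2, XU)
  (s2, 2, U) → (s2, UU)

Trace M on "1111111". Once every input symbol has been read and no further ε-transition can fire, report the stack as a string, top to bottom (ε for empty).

U$

(s0, 1111111, $)
  ε-move, top $: go to s0, push U$ → (s0, 1111111, U$)
  read 1, top U: go to s0, push ε → (s0, 111111, $)
  ε-move, top $: go to s0, push U$ → (s0, 111111, U$)
  read 1, top U: go to s0, push ε → (s0, 11111, $)
  ε-move, top $: go to s0, push U$ → (s0, 11111, U$)
  read 1, top U: go to s0, push ε → (s0, 1111, $)
  ε-move, top $: go to s0, push U$ → (s0, 1111, U$)
  read 1, top U: go to s0, push ε → (s0, 111, $)
  ε-move, top $: go to s0, push U$ → (s0, 111, U$)
  read 1, top U: go to s0, push ε → (s0, 11, $)
  ε-move, top $: go to s0, push U$ → (s0, 11, U$)
  read 1, top U: go to s0, push ε → (s0, 1, $)
  ε-move, top $: go to s0, push U$ → (s0, 1, U$)
  read 1, top U: go to s0, push ε → (s0, ε, $)
  ε-move, top $: go to s0, push U$ → (s0, ε, U$)
All input consumed in state s0 with stack U$.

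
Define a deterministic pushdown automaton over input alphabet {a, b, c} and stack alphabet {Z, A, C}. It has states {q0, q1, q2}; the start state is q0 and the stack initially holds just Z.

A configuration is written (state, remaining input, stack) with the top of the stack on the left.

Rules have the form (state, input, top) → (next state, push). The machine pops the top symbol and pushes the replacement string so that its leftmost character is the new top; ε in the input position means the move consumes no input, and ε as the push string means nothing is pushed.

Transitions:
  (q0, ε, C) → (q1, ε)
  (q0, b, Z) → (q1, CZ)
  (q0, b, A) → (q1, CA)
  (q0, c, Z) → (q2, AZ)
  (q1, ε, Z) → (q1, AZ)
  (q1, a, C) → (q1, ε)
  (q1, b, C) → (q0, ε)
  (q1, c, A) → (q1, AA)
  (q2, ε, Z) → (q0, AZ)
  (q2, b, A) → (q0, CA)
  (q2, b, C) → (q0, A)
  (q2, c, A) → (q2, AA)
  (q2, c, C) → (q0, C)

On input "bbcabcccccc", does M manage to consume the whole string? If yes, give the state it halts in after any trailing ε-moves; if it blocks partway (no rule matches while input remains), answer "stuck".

(q0, bbcabcccccc, Z) ⊢ (q1, bcabcccccc, CZ) ⊢ (q0, cabcccccc, Z) ⊢ (q2, abcccccc, AZ)
No transition for (q2, a, top A); M blocks with input abcccccc remaining.

stuck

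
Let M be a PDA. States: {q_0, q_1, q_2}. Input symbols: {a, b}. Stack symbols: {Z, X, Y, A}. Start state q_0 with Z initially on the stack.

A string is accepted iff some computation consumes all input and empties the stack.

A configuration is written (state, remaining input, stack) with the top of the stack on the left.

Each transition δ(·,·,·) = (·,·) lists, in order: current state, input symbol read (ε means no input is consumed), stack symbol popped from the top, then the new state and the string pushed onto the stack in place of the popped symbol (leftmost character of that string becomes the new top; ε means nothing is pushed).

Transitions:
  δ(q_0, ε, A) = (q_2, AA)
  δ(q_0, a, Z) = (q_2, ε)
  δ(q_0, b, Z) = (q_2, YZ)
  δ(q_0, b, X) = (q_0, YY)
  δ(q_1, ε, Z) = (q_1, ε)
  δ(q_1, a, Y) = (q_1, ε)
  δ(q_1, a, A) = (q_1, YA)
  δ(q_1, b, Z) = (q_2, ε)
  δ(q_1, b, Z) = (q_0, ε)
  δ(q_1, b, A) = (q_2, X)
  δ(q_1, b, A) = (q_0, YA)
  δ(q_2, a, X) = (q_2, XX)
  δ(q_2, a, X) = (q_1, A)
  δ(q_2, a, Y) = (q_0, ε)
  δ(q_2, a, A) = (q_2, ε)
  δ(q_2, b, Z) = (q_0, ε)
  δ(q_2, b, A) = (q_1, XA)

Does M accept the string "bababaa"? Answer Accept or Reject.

Accept

One accepting computation: (q_0, bababaa, Z) ⊢ (q_2, ababaa, YZ) ⊢ (q_0, babaa, Z) ⊢ (q_2, abaa, YZ) ⊢ (q_0, baa, Z) ⊢ (q_2, aa, YZ) ⊢ (q_0, a, Z) ⊢ (q_2, ε, ε)
All input consumed and the stack is empty.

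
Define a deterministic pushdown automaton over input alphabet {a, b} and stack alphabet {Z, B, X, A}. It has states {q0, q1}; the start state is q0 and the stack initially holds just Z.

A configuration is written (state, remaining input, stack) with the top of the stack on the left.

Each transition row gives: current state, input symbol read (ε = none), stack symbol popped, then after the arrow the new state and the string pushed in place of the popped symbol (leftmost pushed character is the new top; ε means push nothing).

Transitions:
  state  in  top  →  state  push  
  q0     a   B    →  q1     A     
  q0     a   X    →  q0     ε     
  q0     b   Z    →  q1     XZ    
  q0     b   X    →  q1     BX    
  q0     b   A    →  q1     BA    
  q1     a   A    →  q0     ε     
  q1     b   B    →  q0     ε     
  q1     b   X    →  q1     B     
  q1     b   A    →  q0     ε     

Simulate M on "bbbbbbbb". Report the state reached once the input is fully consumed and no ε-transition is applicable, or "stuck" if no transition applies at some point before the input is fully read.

q1

(q0, bbbbbbbb, Z) ⊢ (q1, bbbbbbb, XZ) ⊢ (q1, bbbbbb, BZ) ⊢ (q0, bbbbb, Z) ⊢ (q1, bbbb, XZ) ⊢ (q1, bbb, BZ) ⊢ (q0, bb, Z) ⊢ (q1, b, XZ) ⊢ (q1, ε, BZ)
All input consumed; M is in state q1.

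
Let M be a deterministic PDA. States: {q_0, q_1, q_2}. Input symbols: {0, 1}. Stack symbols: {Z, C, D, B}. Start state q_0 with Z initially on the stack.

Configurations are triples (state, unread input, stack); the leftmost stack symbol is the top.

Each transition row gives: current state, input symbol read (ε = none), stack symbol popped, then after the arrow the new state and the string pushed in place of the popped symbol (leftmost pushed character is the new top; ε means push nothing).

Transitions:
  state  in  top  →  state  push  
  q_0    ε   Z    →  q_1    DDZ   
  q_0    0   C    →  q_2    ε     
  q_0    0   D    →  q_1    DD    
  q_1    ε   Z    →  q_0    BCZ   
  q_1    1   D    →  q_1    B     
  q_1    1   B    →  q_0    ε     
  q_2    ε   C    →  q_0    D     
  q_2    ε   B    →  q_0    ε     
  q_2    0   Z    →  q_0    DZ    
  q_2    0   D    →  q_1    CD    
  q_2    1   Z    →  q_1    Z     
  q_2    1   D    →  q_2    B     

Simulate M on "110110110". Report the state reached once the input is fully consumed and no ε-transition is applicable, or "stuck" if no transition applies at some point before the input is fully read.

(q_0, 110110110, Z)
  ε-move, top Z: go to q_1, push DDZ → (q_1, 110110110, DDZ)
  read 1, top D: go to q_1, push B → (q_1, 10110110, BDZ)
  read 1, top B: go to q_0, push ε → (q_0, 0110110, DZ)
  read 0, top D: go to q_1, push DD → (q_1, 110110, DDZ)
  read 1, top D: go to q_1, push B → (q_1, 10110, BDZ)
  read 1, top B: go to q_0, push ε → (q_0, 0110, DZ)
  read 0, top D: go to q_1, push DD → (q_1, 110, DDZ)
  read 1, top D: go to q_1, push B → (q_1, 10, BDZ)
  read 1, top B: go to q_0, push ε → (q_0, 0, DZ)
  read 0, top D: go to q_1, push DD → (q_1, ε, DDZ)
All input consumed; M is in state q_1.

q_1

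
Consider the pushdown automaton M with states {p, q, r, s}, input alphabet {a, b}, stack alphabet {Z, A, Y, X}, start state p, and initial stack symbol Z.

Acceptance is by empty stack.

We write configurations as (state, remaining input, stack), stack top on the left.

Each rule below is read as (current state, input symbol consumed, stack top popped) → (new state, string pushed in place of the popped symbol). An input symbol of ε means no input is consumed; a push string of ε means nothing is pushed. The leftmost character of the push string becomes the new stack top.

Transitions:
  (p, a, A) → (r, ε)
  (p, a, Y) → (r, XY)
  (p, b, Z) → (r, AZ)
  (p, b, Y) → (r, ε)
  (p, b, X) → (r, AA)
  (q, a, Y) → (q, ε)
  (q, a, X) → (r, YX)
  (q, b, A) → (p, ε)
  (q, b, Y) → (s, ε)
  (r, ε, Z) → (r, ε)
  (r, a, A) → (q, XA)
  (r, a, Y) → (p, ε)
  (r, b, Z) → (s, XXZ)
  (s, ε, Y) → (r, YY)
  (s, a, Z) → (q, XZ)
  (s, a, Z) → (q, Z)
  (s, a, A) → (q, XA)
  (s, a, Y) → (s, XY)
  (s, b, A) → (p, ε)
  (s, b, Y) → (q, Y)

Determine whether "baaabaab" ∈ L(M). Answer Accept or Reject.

No computation consumes all input and empties the stack.

Reject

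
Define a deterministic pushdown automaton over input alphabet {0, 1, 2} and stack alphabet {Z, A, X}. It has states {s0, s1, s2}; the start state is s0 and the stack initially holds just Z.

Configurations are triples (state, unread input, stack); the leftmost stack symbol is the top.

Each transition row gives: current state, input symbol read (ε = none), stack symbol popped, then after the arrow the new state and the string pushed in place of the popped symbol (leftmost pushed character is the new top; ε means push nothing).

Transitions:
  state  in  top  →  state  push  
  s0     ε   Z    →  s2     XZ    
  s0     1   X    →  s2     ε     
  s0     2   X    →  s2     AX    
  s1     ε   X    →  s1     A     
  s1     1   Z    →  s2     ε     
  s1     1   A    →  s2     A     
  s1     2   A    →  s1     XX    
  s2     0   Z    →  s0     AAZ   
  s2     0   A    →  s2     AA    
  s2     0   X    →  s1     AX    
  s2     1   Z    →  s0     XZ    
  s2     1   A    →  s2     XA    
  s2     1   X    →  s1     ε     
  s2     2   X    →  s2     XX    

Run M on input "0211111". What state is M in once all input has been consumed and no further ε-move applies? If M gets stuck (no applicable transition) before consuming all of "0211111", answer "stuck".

s2

(s0, 0211111, Z)
  ε-move, top Z: go to s2, push XZ → (s2, 0211111, XZ)
  read 0, top X: go to s1, push AX → (s1, 211111, AXZ)
  read 2, top A: go to s1, push XX → (s1, 11111, XXXZ)
  ε-move, top X: go to s1, push A → (s1, 11111, AXXZ)
  read 1, top A: go to s2, push A → (s2, 1111, AXXZ)
  read 1, top A: go to s2, push XA → (s2, 111, XAXXZ)
  read 1, top X: go to s1, push ε → (s1, 11, AXXZ)
  read 1, top A: go to s2, push A → (s2, 1, AXXZ)
  read 1, top A: go to s2, push XA → (s2, ε, XAXXZ)
All input consumed; M is in state s2.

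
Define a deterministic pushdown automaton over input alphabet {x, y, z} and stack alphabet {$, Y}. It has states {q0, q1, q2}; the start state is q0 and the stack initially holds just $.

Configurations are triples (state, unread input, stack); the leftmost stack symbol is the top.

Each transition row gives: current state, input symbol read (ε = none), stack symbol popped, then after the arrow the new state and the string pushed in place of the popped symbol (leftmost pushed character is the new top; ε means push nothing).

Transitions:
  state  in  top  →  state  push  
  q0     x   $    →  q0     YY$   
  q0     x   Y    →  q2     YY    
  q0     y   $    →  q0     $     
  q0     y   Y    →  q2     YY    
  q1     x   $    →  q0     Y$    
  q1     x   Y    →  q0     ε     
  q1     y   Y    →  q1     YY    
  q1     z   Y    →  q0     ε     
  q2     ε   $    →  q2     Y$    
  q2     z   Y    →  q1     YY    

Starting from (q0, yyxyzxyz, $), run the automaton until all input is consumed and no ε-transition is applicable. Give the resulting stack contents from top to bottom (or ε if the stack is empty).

(q0, yyxyzxyz, $) ⊢ (q0, yxyzxyz, $) ⊢ (q0, xyzxyz, $) ⊢ (q0, yzxyz, YY$) ⊢ (q2, zxyz, YYY$) ⊢ (q1, xyz, YYYY$) ⊢ (q0, yz, YYY$) ⊢ (q2, z, YYYY$) ⊢ (q1, ε, YYYYY$)
All input consumed in state q1 with stack YYYYY$.

YYYYY$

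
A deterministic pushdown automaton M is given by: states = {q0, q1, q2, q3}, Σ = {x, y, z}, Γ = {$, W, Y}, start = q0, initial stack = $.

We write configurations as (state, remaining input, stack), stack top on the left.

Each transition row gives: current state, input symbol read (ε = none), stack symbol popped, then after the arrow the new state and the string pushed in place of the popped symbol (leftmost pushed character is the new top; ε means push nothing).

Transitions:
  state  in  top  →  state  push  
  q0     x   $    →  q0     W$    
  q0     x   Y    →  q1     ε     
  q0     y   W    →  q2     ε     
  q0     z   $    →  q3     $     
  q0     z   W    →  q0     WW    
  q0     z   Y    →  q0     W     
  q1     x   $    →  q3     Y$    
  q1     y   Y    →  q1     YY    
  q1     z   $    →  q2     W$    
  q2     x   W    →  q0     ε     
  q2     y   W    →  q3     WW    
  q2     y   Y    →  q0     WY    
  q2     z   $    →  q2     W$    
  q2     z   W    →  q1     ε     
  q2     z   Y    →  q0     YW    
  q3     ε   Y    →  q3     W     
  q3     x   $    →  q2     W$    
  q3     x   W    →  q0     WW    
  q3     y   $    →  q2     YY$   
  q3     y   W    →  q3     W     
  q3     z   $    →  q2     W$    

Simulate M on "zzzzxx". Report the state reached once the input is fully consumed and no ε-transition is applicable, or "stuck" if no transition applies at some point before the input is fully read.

(q0, zzzzxx, $)
  read z, top $: go to q3, push $ → (q3, zzzxx, $)
  read z, top $: go to q2, push W$ → (q2, zzxx, W$)
  read z, top W: go to q1, push ε → (q1, zxx, $)
  read z, top $: go to q2, push W$ → (q2, xx, W$)
  read x, top W: go to q0, push ε → (q0, x, $)
  read x, top $: go to q0, push W$ → (q0, ε, W$)
All input consumed; M is in state q0.

q0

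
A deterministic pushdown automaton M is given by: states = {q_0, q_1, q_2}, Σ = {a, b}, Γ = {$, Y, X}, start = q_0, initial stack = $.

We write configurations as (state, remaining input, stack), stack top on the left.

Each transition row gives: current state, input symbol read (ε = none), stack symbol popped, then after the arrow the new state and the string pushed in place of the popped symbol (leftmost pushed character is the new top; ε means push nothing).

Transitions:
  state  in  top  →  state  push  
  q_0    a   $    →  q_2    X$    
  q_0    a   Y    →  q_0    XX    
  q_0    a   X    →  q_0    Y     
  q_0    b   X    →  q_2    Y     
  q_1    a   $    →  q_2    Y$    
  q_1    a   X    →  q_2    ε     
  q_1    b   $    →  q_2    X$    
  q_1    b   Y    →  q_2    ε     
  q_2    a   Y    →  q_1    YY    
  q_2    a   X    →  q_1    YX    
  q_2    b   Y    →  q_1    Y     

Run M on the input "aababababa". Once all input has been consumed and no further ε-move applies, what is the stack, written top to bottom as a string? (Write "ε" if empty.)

(q_0, aababababa, $)
  read a, top $: go to q_2, push X$ → (q_2, ababababa, X$)
  read a, top X: go to q_1, push YX → (q_1, babababa, YX$)
  read b, top Y: go to q_2, push ε → (q_2, abababa, X$)
  read a, top X: go to q_1, push YX → (q_1, bababa, YX$)
  read b, top Y: go to q_2, push ε → (q_2, ababa, X$)
  read a, top X: go to q_1, push YX → (q_1, baba, YX$)
  read b, top Y: go to q_2, push ε → (q_2, aba, X$)
  read a, top X: go to q_1, push YX → (q_1, ba, YX$)
  read b, top Y: go to q_2, push ε → (q_2, a, X$)
  read a, top X: go to q_1, push YX → (q_1, ε, YX$)
All input consumed in state q_1 with stack YX$.

YX$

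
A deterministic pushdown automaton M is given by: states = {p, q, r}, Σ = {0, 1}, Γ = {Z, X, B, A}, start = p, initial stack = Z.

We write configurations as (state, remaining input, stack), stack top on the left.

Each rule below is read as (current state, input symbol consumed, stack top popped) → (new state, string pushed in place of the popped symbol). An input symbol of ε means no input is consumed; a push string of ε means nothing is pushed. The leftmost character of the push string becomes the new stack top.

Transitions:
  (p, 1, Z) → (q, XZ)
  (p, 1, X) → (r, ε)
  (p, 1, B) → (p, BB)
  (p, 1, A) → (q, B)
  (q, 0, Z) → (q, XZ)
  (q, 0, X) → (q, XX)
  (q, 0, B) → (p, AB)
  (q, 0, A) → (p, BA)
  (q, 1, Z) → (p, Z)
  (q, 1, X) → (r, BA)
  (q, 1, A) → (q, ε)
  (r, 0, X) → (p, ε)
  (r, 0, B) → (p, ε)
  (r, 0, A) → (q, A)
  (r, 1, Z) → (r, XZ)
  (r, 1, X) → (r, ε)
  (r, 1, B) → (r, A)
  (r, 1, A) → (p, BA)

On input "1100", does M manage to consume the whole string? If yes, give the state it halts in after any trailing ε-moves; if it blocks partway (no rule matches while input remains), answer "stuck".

stuck

(p, 1100, Z)
  read 1, top Z: go to q, push XZ → (q, 100, XZ)
  read 1, top X: go to r, push BA → (r, 00, BAZ)
  read 0, top B: go to p, push ε → (p, 0, AZ)
No transition for (p, 0, top A); M blocks with input 0 remaining.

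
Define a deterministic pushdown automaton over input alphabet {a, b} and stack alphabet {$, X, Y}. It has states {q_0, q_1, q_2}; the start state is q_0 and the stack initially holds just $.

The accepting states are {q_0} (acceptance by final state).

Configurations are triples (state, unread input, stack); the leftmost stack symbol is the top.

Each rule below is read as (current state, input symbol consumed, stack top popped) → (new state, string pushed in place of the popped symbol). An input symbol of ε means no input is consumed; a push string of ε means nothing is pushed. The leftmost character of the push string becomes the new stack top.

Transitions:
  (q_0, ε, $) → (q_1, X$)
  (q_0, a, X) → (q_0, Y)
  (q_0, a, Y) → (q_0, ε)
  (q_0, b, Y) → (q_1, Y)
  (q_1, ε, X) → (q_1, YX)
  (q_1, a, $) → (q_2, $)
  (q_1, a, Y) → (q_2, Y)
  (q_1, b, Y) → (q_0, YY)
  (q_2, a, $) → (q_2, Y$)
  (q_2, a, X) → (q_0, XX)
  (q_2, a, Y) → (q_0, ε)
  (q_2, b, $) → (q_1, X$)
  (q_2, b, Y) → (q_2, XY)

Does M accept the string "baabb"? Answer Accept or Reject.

Reject

(q_0, baabb, $)
  ε-move, top $: go to q_1, push X$ → (q_1, baabb, X$)
  ε-move, top X: go to q_1, push YX → (q_1, baabb, YX$)
  read b, top Y: go to q_0, push YY → (q_0, aabb, YYX$)
  read a, top Y: go to q_0, push ε → (q_0, abb, YX$)
  read a, top Y: go to q_0, push ε → (q_0, bb, X$)
No transition applies at (q_0, bb, X$); input not fully consumed.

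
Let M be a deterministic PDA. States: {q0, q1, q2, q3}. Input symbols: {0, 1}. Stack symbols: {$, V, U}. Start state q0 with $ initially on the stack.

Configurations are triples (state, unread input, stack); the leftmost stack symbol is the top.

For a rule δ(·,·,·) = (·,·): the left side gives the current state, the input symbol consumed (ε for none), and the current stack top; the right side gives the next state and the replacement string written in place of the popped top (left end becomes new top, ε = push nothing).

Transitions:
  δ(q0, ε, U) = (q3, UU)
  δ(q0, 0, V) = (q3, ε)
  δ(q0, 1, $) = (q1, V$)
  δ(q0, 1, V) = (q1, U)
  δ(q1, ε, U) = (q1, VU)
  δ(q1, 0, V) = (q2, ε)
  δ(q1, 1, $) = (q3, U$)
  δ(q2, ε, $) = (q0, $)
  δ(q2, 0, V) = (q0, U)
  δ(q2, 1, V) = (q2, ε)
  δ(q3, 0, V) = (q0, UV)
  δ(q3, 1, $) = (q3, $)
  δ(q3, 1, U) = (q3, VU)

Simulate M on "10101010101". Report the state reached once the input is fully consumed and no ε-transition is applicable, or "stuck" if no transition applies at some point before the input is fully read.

(q0, 10101010101, $)
  read 1, top $: go to q1, push V$ → (q1, 0101010101, V$)
  read 0, top V: go to q2, push ε → (q2, 101010101, $)
  ε-move, top $: go to q0, push $ → (q0, 101010101, $)
  read 1, top $: go to q1, push V$ → (q1, 01010101, V$)
  read 0, top V: go to q2, push ε → (q2, 1010101, $)
  ε-move, top $: go to q0, push $ → (q0, 1010101, $)
  read 1, top $: go to q1, push V$ → (q1, 010101, V$)
  read 0, top V: go to q2, push ε → (q2, 10101, $)
  ε-move, top $: go to q0, push $ → (q0, 10101, $)
  read 1, top $: go to q1, push V$ → (q1, 0101, V$)
  read 0, top V: go to q2, push ε → (q2, 101, $)
  ε-move, top $: go to q0, push $ → (q0, 101, $)
  read 1, top $: go to q1, push V$ → (q1, 01, V$)
  read 0, top V: go to q2, push ε → (q2, 1, $)
  ε-move, top $: go to q0, push $ → (q0, 1, $)
  read 1, top $: go to q1, push V$ → (q1, ε, V$)
All input consumed; M is in state q1.

q1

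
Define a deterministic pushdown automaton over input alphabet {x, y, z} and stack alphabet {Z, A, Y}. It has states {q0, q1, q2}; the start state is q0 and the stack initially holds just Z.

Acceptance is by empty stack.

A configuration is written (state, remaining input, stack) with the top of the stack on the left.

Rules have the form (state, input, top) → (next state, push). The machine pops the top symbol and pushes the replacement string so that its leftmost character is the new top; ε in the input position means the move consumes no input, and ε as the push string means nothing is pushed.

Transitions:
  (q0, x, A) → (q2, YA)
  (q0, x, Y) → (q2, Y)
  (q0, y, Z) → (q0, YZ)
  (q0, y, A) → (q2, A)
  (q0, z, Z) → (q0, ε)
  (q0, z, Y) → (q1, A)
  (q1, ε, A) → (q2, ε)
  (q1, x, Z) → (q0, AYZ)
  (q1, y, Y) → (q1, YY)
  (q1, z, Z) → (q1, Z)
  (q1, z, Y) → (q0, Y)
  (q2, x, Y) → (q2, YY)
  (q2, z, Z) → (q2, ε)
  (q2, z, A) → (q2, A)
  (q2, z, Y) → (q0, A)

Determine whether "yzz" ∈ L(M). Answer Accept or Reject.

(q0, yzz, Z)
  read y, top Z: go to q0, push YZ → (q0, zz, YZ)
  read z, top Y: go to q1, push A → (q1, z, AZ)
  ε-move, top A: go to q2, push ε → (q2, z, Z)
  read z, top Z: go to q2, push ε → (q2, ε, ε)
All input consumed and the stack is empty.

Accept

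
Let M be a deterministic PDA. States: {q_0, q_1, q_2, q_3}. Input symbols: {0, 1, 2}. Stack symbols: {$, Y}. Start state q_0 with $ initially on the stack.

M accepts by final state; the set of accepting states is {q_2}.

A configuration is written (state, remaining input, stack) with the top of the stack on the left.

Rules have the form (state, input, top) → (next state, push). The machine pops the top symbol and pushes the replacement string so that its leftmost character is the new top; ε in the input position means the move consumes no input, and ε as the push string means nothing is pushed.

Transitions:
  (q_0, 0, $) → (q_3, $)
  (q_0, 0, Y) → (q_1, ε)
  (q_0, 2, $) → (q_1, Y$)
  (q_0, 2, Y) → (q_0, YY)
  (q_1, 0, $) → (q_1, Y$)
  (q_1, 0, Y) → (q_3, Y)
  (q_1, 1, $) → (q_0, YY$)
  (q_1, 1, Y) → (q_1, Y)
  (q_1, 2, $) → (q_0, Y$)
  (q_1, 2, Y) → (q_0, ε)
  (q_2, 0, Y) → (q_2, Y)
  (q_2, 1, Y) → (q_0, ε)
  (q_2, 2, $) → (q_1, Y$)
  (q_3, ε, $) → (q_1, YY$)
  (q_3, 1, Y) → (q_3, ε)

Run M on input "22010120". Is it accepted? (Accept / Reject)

(q_0, 22010120, $) ⊢ (q_1, 2010120, Y$) ⊢ (q_0, 010120, $) ⊢ (q_3, 10120, $) ⊢ (q_1, 10120, YY$) ⊢ (q_1, 0120, YY$) ⊢ (q_3, 120, YY$) ⊢ (q_3, 20, Y$)
No transition applies at (q_3, 20, Y$); input not fully consumed.

Reject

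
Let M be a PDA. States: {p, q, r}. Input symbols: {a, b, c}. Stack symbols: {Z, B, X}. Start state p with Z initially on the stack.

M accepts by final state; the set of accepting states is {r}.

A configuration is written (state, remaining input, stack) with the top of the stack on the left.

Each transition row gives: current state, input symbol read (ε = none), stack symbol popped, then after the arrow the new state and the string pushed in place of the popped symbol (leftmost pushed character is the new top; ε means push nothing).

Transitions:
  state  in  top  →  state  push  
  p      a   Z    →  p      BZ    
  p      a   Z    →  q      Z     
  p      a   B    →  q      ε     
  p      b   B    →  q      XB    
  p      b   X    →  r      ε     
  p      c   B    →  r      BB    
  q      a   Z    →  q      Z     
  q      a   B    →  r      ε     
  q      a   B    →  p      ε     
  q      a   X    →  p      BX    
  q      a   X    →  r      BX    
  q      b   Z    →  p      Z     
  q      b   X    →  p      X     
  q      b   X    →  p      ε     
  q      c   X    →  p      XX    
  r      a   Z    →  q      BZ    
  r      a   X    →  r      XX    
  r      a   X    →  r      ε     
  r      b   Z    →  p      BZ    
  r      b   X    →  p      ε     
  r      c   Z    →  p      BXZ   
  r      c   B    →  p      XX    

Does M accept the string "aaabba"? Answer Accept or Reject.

Reject

No computation consumes all input and reaches a final state.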